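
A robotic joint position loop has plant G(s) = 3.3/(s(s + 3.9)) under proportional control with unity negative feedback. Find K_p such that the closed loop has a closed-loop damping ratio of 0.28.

K_p = 14.7

Closed-loop characteristic equation: s² + 3.9s + K_p·3.3 = 0.
So ω_n = √(3.3K_p) and 2ζω_n = 3.9, giving ζ = 3.9/(2√(3.3K_p)).
Setting ζ = 0.28: √(3.3K_p) = 3.9/(2·0.28) = 6.964, so K_p = 48.5/3.3 = 14.7.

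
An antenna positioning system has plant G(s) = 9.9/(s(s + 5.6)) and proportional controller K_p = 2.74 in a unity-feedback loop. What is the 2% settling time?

T_s ≈ 1.43 s

Closed-loop characteristic equation: s² + 5.6s + 27.13 = 0, so ω_n = 5.208 rad/s and ζ = 5.6/(2·5.208) = 0.5376.
2% settling time T_s ≈ 4/(ζω_n) = 4/2.8 = 1.43 s.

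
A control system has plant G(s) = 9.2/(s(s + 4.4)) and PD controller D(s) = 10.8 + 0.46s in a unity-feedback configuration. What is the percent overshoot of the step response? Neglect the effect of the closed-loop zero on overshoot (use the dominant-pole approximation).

22.1%

Forward path: (10.8 + 0.46s)·9.2/(s(s+4.4)). The closed-loop characteristic equation is s² + (4.4 + 9.2·0.46)s + 9.2·10.8 = 0.
That is s² + 8.632s + 99.36 = 0, so ω_n = 9.968 rad/s and ζ = 8.632/(2·9.968) = 0.433.
%OS = 100·exp(−πζ/√(1−ζ²)) = 22.1%.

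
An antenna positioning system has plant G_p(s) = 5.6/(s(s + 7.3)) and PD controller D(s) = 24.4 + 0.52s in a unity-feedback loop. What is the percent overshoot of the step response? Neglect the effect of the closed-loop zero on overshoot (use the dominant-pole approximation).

21.8%

Forward path: (24.4 + 0.52s)·5.6/(s(s+7.3)). The closed-loop characteristic equation is s² + (7.3 + 5.6·0.52)s + 5.6·24.4 = 0.
That is s² + 10.21s + 136.6 = 0, so ω_n = 11.69 rad/s and ζ = 10.21/(2·11.69) = 0.4368.
%OS = 100·exp(−πζ/√(1−ζ²)) = 21.8%.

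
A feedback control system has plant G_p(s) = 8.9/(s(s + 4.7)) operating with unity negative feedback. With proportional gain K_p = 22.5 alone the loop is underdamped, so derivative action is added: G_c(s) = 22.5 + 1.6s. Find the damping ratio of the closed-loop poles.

Forward path: (22.5 + 1.6s)·8.9/(s(s+4.7)). The closed-loop characteristic equation is s² + (4.7 + 8.9·1.6)s + 8.9·22.5 = 0.
That is s² + 18.94s + 200.2 = 0, so ω_n = 14.15 rad/s and ζ = 18.94/(2·14.15) = 0.6692.

ζ = 0.669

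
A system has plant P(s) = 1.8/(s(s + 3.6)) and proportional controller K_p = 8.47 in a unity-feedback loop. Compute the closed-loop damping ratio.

ζ = 0.461

1 + K_p·P(s) = 0 gives s² + 3.6s + 15.25 = 0.
So ω_n² = 15.25 ⇒ ω_n = 3.905 rad/s, and ζ = 3.6/(2ω_n) = 0.461.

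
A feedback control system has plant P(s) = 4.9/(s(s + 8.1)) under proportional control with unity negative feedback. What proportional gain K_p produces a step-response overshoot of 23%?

K_p = 18.6

From %OS = 100·exp(−πζ/√(1−ζ²)) = 23%, ζ = −ln(0.23)/√(π²+ln²(0.23)) = 0.4237.
Characteristic equation s² + 8.1s + 4.9K_p = 0 gives ζ = 8.1/(2√(4.9K_p)).
Setting ζ = 0.4237: √(4.9K_p) = 8.1/(2·0.4237) = 9.558, so K_p = 91.35/4.9 = 18.6.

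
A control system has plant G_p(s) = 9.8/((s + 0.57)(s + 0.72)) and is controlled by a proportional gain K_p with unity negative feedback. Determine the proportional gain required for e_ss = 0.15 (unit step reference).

K_p = 0.237

For a type-0 loop with proportional control, e_ss = 1/(1 + K_p·G_p(0)).
G_p(0) = 23.88. Require 1/(1 + K_p·23.88) = 0.15, so 1 + 23.88·K_p = 6.667.
K_p = (6.667 − 1)/23.88 = 0.237.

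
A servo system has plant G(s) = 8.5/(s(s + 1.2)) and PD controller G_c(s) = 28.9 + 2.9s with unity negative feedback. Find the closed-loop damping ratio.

ζ = 0.825

Forward path: (28.9 + 2.9s)·8.5/(s(s+1.2)). The closed-loop characteristic equation is s² + (1.2 + 8.5·2.9)s + 8.5·28.9 = 0.
That is s² + 25.85s + 245.6 = 0, so ω_n = 15.67 rad/s and ζ = 25.85/(2·15.67) = 0.8247.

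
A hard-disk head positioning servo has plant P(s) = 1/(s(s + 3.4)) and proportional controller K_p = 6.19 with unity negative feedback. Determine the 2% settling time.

T_s ≈ 2.35 s

From 1 + K_pP(s) = 0: s² + 3.4s + 6.19 = 0 ⇒ ω_n = 2.488, ζ = 0.6833.
2% settling time T_s ≈ 4/(ζω_n) = 4/1.7 = 2.35 s.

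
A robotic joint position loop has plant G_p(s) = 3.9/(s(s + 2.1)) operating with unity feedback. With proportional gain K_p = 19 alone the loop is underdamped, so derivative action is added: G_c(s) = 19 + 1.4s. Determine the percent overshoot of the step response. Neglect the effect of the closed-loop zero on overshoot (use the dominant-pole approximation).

21.5%

Forward path: (19 + 1.4s)·3.9/(s(s+2.1)). The closed-loop characteristic equation is s² + (2.1 + 3.9·1.4)s + 3.9·19 = 0.
That is s² + 7.56s + 74.1 = 0, so ω_n = 8.608 rad/s and ζ = 7.56/(2·8.608) = 0.4391.
%OS = 100·exp(−πζ/√(1−ζ²)) = 21.5%.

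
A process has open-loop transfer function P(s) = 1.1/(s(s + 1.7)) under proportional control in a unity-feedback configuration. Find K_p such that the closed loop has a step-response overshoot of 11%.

From %OS = 100·exp(−πζ/√(1−ζ²)) = 11%, ζ = −ln(0.11)/√(π²+ln²(0.11)) = 0.5749.
Characteristic equation s² + 1.7s + 1.1K_p = 0 gives ζ = 1.7/(2√(1.1K_p)).
Setting ζ = 0.5749: √(1.1K_p) = 1.7/(2·0.5749) = 1.479, so K_p = 2.186/1.1 = 1.99.

K_p = 1.99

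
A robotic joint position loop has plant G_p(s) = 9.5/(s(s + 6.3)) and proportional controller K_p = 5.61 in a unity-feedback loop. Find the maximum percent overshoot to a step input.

The closed-loop denominator s² + 6.3s + 53.3 gives ω_n = √53.3 = 7.3 and ζ = 6.3/(2ω_n) = 0.4315.
%OS = 100·exp(−πζ/√(1−ζ²)) = 100·exp(−π·0.4315/√0.8138) = 22.3%.

22.3%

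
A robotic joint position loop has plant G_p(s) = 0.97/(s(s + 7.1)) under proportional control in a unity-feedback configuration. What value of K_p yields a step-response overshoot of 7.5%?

K_p = 32.1

From %OS = 100·exp(−πζ/√(1−ζ²)) = 7.5%, ζ = −ln(0.075)/√(π²+ln²(0.075)) = 0.6362.
Characteristic equation s² + 7.1s + 0.97K_p = 0 gives ζ = 7.1/(2√(0.97K_p)).
Setting ζ = 0.6362: √(0.97K_p) = 7.1/(2·0.6362) = 5.58, so K_p = 31.14/0.97 = 32.1.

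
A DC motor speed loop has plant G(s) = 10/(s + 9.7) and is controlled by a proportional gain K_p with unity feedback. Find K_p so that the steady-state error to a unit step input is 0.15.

Steady-state error for a unit step on this type-0 loop is 1/(1 + K_p·G(0)).
G(0) = 1.031. Require 1/(1 + K_p·1.031) = 0.15, so 1 + 1.031·K_p = 6.667.
K_p = (6.667 − 1)/1.031 = 5.5.

K_p = 5.5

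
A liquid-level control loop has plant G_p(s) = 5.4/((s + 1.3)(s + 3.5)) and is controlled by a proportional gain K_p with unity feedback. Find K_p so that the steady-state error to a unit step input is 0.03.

K_p = 27.2

The loop is type 0, so e_ss(step) = 1/(1 + K_pos) with K_pos = K_p·G_p(0).
G_p(0) = 1.187. Require 1/(1 + K_p·1.187) = 0.03, so 1 + 1.187·K_p = 33.33.
K_p = (33.33 − 1)/1.187 = 27.2.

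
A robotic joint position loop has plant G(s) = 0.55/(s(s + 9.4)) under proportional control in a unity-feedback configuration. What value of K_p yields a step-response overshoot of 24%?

K_p = 235

From %OS = 100·exp(−πζ/√(1−ζ²)) = 24%, ζ = −ln(0.24)/√(π²+ln²(0.24)) = 0.4136.
Characteristic equation s² + 9.4s + 0.55K_p = 0 gives ζ = 9.4/(2√(0.55K_p)).
Setting ζ = 0.4136: √(0.55K_p) = 9.4/(2·0.4136) = 11.36, so K_p = 129.1/0.55 = 235.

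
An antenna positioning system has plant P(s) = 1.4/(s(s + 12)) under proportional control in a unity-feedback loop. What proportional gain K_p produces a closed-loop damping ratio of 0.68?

K_p = 55.6

Closed-loop characteristic equation: s² + 12s + K_p·1.4 = 0.
So ω_n = √(1.4K_p) and 2ζω_n = 12, giving ζ = 12/(2√(1.4K_p)).
Setting ζ = 0.68: √(1.4K_p) = 12/(2·0.68) = 8.824, so K_p = 77.85/1.4 = 55.6.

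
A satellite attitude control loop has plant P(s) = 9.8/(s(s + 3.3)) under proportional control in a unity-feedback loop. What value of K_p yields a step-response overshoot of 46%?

From %OS = 100·exp(−πζ/√(1−ζ²)) = 46%, ζ = −ln(0.46)/√(π²+ln²(0.46)) = 0.24.
Characteristic equation s² + 3.3s + 9.8K_p = 0 gives ζ = 3.3/(2√(9.8K_p)).
Setting ζ = 0.24: √(9.8K_p) = 3.3/(2·0.24) = 6.876, so K_p = 47.28/9.8 = 4.82.

K_p = 4.82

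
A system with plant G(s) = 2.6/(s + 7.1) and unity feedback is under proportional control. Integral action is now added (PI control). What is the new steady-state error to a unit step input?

0

Adding integral action puts a pole at s = 0 in the forward path, raising the system type to 1; a type-1 loop has zero steady-state error to a step.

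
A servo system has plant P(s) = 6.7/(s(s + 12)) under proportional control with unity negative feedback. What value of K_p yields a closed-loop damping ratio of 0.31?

K_p = 55.9

Closed-loop characteristic equation: s² + 12s + K_p·6.7 = 0.
So ω_n = √(6.7K_p) and 2ζω_n = 12, giving ζ = 12/(2√(6.7K_p)).
Setting ζ = 0.31: √(6.7K_p) = 12/(2·0.31) = 19.35, so K_p = 374.6/6.7 = 55.9.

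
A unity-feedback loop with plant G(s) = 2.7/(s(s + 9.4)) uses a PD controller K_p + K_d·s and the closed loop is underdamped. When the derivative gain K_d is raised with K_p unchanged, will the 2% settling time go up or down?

Characteristic equation s² + (9.4 + 2.7K_d)s + 2.7K_p = 0: raising K_d increases ζω_n = (9.4+2.7K_d)/2 while the loop stays underdamped, so T_s ≈ 4/(ζω_n) decreases.

decrease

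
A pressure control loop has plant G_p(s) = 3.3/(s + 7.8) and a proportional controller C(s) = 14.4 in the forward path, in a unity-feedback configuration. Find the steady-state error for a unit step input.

0.141

The loop is type 0. Static position error constant K_pos = C(0)·G_p(0) = 14.4·0.4231 = 6.092.
Steady-state error to a unit step: e_ss = 1/(1+K_pos) = 1/7.092 = 0.141.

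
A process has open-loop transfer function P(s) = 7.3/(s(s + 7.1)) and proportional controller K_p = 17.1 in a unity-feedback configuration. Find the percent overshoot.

The closed-loop denominator s² + 7.1s + 124.8 gives ω_n = √124.8 = 11.17 and ζ = 7.1/(2ω_n) = 0.3177.
%OS = 100·exp(−πζ/√(1−ζ²)) = 100·exp(−π·0.3177/√0.899) = 34.9%.

34.9%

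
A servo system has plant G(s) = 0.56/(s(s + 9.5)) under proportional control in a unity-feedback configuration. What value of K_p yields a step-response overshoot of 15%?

K_p = 151

From %OS = 100·exp(−πζ/√(1−ζ²)) = 15%, ζ = −ln(0.15)/√(π²+ln²(0.15)) = 0.5169.
Characteristic equation s² + 9.5s + 0.56K_p = 0 gives ζ = 9.5/(2√(0.56K_p)).
Setting ζ = 0.5169: √(0.56K_p) = 9.5/(2·0.5169) = 9.189, so K_p = 84.43/0.56 = 151.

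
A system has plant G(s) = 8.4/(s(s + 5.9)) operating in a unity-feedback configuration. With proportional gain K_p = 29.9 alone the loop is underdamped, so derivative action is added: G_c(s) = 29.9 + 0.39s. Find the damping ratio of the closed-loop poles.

ζ = 0.289

Forward path: (29.9 + 0.39s)·8.4/(s(s+5.9)). The closed-loop characteristic equation is s² + (5.9 + 8.4·0.39)s + 8.4·29.9 = 0.
That is s² + 9.176s + 251.2 = 0, so ω_n = 15.85 rad/s and ζ = 9.176/(2·15.85) = 0.2895.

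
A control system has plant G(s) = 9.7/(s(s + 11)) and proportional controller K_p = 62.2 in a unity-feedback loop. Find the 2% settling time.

The closed-loop denominator s² + 11s + 603.3 gives ω_n = √603.3 = 24.56 and ζ = 11/(2ω_n) = 0.2239.
2% settling time T_s ≈ 4/(ζω_n) = 4/5.5 = 0.727 s.

T_s ≈ 0.727 s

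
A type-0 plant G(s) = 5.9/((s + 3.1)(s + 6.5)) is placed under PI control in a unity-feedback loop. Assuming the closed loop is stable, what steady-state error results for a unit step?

The PI controller's integrator makes the forward path type 1, so e_ss to a step is zero.

0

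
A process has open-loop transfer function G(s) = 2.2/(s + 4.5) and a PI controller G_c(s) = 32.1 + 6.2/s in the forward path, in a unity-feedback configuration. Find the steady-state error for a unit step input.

0

The open loop G_c(s)G(s) has a pole at the origin (type 1), so the static position error constant is infinite and e_ss = 1/(1+∞) = 0.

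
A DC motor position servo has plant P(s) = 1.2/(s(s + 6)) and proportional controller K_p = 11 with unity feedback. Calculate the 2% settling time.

Closed-loop characteristic equation: s² + 6s + 13.2 = 0, so ω_n = 3.633 rad/s and ζ = 6/(2·3.633) = 0.8257.
2% settling time T_s ≈ 4/(ζω_n) = 4/3 = 1.33 s.

T_s ≈ 1.33 s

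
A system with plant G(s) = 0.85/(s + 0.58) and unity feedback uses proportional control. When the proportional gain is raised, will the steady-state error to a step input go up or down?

e_ss = 1/(1 + K_p·G(0)); a larger K_p raises the denominator, so e_ss decreases.

decrease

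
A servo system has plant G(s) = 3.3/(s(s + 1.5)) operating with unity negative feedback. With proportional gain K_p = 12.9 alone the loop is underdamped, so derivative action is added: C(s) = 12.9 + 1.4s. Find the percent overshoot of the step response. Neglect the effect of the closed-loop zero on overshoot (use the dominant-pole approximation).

18.9%

Forward path: (12.9 + 1.4s)·3.3/(s(s+1.5)). The closed-loop characteristic equation is s² + (1.5 + 3.3·1.4)s + 3.3·12.9 = 0.
That is s² + 6.12s + 42.57 = 0, so ω_n = 6.525 rad/s and ζ = 6.12/(2·6.525) = 0.469.
%OS = 100·exp(−πζ/√(1−ζ²)) = 18.9%.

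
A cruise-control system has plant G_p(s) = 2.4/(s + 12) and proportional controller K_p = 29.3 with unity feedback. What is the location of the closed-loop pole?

Closed-loop transfer function: T(s) = K_p·G_p(s)/(1 + K_p·G_p(s)) = 70.32/(s + 12 + 70.32) = 70.32/(s + 82.32).
The closed-loop pole is at s = −82.32.

s = -82.32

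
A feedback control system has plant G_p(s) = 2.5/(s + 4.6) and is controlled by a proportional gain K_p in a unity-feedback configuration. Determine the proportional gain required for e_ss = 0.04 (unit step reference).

K_p = 44.2

Steady-state error for a unit step on this type-0 loop is 1/(1 + K_p·G_p(0)).
G_p(0) = 0.5435. Require 1/(1 + K_p·0.5435) = 0.04, so 1 + 0.5435·K_p = 25.
K_p = (25 − 1)/0.5435 = 44.2.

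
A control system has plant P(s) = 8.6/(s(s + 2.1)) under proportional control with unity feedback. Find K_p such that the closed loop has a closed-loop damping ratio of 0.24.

K_p = 2.23

Closed-loop characteristic equation: s² + 2.1s + K_p·8.6 = 0.
So ω_n = √(8.6K_p) and 2ζω_n = 2.1, giving ζ = 2.1/(2√(8.6K_p)).
Setting ζ = 0.24: √(8.6K_p) = 2.1/(2·0.24) = 4.375, so K_p = 19.14/8.6 = 2.23.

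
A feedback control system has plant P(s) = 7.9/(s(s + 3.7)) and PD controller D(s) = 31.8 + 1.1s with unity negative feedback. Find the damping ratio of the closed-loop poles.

ζ = 0.391

Forward path: (31.8 + 1.1s)·7.9/(s(s+3.7)). The closed-loop characteristic equation is s² + (3.7 + 7.9·1.1)s + 7.9·31.8 = 0.
That is s² + 12.39s + 251.2 = 0, so ω_n = 15.85 rad/s and ζ = 12.39/(2·15.85) = 0.3909.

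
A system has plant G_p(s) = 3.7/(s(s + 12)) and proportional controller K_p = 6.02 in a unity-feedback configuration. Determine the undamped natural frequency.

1 + K_p·G_p(s) = 0 gives s² + 12s + 22.27 = 0.
Matching s² + 2ζω_n s + ω_n²: ω_n = √22.27 = 4.72 rad/s and 2ζω_n = 12, so ζ = 12/(2·4.72) = 1.27.

ω_n = 4.72 rad/s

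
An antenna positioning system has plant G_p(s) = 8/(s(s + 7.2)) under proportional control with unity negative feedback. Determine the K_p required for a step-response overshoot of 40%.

From %OS = 100·exp(−πζ/√(1−ζ²)) = 40%, ζ = −ln(0.4)/√(π²+ln²(0.4)) = 0.28.
Characteristic equation s² + 7.2s + 8K_p = 0 gives ζ = 7.2/(2√(8K_p)).
Setting ζ = 0.28: √(8K_p) = 7.2/(2·0.28) = 12.86, so K_p = 165.3/8 = 20.7.

K_p = 20.7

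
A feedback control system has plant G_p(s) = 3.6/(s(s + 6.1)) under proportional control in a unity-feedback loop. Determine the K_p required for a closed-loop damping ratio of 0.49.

K_p = 10.8

Closed-loop characteristic equation: s² + 6.1s + K_p·3.6 = 0.
So ω_n = √(3.6K_p) and 2ζω_n = 6.1, giving ζ = 6.1/(2√(3.6K_p)).
Setting ζ = 0.49: √(3.6K_p) = 6.1/(2·0.49) = 6.224, so K_p = 38.74/3.6 = 10.8.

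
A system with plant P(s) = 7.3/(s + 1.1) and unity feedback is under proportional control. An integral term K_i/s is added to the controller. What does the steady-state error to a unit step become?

Adding integral action puts a pole at s = 0 in the forward path, raising the system type to 1; a type-1 loop has zero steady-state error to a step.

0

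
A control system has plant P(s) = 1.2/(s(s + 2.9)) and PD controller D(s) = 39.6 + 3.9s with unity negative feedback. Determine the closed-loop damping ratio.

Forward path: (39.6 + 3.9s)·1.2/(s(s+2.9)). The closed-loop characteristic equation is s² + (2.9 + 1.2·3.9)s + 1.2·39.6 = 0.
That is s² + 7.58s + 47.52 = 0, so ω_n = 6.893 rad/s and ζ = 7.58/(2·6.893) = 0.5498.

ζ = 0.55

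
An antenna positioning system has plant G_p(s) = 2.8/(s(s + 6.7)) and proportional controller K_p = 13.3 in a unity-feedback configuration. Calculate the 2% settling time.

T_s ≈ 1.19 s

Closed-loop characteristic equation: s² + 6.7s + 37.24 = 0, so ω_n = 6.102 rad/s and ζ = 6.7/(2·6.102) = 0.549.
2% settling time T_s ≈ 4/(ζω_n) = 4/3.35 = 1.19 s.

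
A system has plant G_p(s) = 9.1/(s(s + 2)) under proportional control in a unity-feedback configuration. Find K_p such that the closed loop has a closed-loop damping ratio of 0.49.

Closed-loop characteristic equation: s² + 2s + K_p·9.1 = 0.
So ω_n = √(9.1K_p) and 2ζω_n = 2, giving ζ = 2/(2√(9.1K_p)).
Setting ζ = 0.49: √(9.1K_p) = 2/(2·0.49) = 2.041, so K_p = 4.165/9.1 = 0.458.

K_p = 0.458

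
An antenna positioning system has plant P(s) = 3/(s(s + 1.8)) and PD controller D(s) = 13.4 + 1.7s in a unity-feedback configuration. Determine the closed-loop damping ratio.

Forward path: (13.4 + 1.7s)·3/(s(s+1.8)). The closed-loop characteristic equation is s² + (1.8 + 3·1.7)s + 3·13.4 = 0.
That is s² + 6.9s + 40.2 = 0, so ω_n = 6.34 rad/s and ζ = 6.9/(2·6.34) = 0.5441.

ζ = 0.544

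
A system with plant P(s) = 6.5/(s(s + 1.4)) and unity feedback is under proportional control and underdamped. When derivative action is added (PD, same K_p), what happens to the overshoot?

The derivative term adds K·K_d to the s-coefficient of the characteristic equation, raising 2ζω_n while ω_n is unchanged; ζ increases, so overshoot decreases.

decrease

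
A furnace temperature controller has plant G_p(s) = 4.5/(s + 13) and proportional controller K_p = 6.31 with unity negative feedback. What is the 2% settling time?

T_s ≈ 0.0966 s

Closed-loop transfer function: T(s) = K_p·G_p(s)/(1 + K_p·G_p(s)) = 28.39/(s + 13 + 28.39) = 28.39/(s + 41.39).
Time constant τ = 1/41.39 = 0.02416 s, so the 2% settling time is about 4τ = 0.0966 s.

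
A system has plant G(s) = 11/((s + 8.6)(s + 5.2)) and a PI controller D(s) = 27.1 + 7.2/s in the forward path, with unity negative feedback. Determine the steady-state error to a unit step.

The open loop D(s)G(s) has a pole at the origin (type 1), so the static position error constant is infinite and e_ss = 1/(1+∞) = 0.

0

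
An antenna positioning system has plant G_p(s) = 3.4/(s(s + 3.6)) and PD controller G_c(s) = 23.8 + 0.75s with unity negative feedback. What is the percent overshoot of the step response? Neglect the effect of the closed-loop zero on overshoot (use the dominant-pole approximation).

31.9%

Forward path: (23.8 + 0.75s)·3.4/(s(s+3.6)). The closed-loop characteristic equation is s² + (3.6 + 3.4·0.75)s + 3.4·23.8 = 0.
That is s² + 6.15s + 80.92 = 0, so ω_n = 8.996 rad/s and ζ = 6.15/(2·8.996) = 0.3418.
%OS = 100·exp(−πζ/√(1−ζ²)) = 31.9%.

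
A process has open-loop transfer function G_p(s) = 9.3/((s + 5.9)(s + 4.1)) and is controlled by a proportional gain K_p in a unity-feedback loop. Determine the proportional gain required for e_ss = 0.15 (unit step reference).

K_p = 14.7

Steady-state error for a unit step on this type-0 loop is 1/(1 + K_p·G_p(0)).
G_p(0) = 0.3845. Require 1/(1 + K_p·0.3845) = 0.15, so 1 + 0.3845·K_p = 6.667.
K_p = (6.667 − 1)/0.3845 = 14.7.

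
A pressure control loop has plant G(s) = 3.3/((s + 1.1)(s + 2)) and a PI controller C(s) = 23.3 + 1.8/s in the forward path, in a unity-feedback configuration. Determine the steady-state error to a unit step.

0

The open loop C(s)G(s) has a pole at the origin (type 1), so the static position error constant is infinite and e_ss = 1/(1+∞) = 0.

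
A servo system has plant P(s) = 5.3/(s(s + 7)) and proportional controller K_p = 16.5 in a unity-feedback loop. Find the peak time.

T_p = 0.362 s

Closed-loop characteristic equation: s² + 7s + 87.45 = 0, so ω_n = 9.351 rad/s and ζ = 7/(2·9.351) = 0.3743.
Damped frequency ω_d = ω_n√(1−ζ²) = 8.672 rad/s, so peak time T_p = π/ω_d = 0.362 s.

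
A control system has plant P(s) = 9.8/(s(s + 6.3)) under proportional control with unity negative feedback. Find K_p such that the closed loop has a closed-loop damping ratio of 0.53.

K_p = 3.6

Closed-loop characteristic equation: s² + 6.3s + K_p·9.8 = 0.
So ω_n = √(9.8K_p) and 2ζω_n = 6.3, giving ζ = 6.3/(2√(9.8K_p)).
Setting ζ = 0.53: √(9.8K_p) = 6.3/(2·0.53) = 5.943, so K_p = 35.32/9.8 = 3.6.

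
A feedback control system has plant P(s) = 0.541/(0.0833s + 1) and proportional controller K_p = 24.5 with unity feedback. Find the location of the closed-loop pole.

Closed loop: T(s) = K_p·P/(1+K_p·P) = 13.25/(0.0833s + 1 + 13.25), with pole at s = −(1 + 13.25)/0.0833 = −171.1.

s = -171.1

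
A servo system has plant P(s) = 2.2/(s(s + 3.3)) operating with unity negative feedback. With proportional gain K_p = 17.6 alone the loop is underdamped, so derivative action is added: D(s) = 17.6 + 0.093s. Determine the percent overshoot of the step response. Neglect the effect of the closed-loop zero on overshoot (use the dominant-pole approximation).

Forward path: (17.6 + 0.093s)·2.2/(s(s+3.3)). The closed-loop characteristic equation is s² + (3.3 + 2.2·0.093)s + 2.2·17.6 = 0.
That is s² + 3.505s + 38.72 = 0, so ω_n = 6.223 rad/s and ζ = 3.505/(2·6.223) = 0.2816.
%OS = 100·exp(−πζ/√(1−ζ²)) = 39.8%.

39.8%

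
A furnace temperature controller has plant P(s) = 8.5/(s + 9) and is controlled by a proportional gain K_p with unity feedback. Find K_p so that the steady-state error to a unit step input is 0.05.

The loop is type 0, so e_ss(step) = 1/(1 + K_pos) with K_pos = K_p·P(0).
P(0) = 0.9444. Require 1/(1 + K_p·0.9444) = 0.05, so 1 + 0.9444·K_p = 20.
K_p = (20 − 1)/0.9444 = 20.1.

K_p = 20.1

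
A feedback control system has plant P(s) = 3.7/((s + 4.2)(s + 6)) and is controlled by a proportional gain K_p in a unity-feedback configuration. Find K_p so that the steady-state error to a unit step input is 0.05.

K_p = 129

Steady-state error for a unit step on this type-0 loop is 1/(1 + K_p·P(0)).
P(0) = 0.1468. Require 1/(1 + K_p·0.1468) = 0.05, so 1 + 0.1468·K_p = 20.
K_p = (20 − 1)/0.1468 = 129.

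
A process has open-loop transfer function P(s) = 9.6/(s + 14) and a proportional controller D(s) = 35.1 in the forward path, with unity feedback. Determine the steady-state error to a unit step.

The loop is type 0. Static position error constant K_pos = D(0)·P(0) = 35.1·0.6857 = 24.07.
Steady-state error to a unit step: e_ss = 1/(1+K_pos) = 1/25.07 = 0.0399.

0.0399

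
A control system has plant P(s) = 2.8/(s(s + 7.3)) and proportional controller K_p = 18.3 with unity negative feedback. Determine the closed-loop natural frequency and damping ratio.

The closed-loop denominator is s(s+7.3) + 18.3·2.8 = s² + 7.3s + 51.24.
So ω_n² = 51.24 ⇒ ω_n = 7.158 rad/s, and ζ = 7.3/(2ω_n) = 0.51.

ω_n = 7.16 rad/s, ζ = 0.51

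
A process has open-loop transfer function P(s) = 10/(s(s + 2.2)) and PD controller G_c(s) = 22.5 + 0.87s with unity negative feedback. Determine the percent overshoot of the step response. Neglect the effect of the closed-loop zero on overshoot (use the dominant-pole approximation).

Forward path: (22.5 + 0.87s)·10/(s(s+2.2)). The closed-loop characteristic equation is s² + (2.2 + 10·0.87)s + 10·22.5 = 0.
That is s² + 10.9s + 225 = 0, so ω_n = 15 rad/s and ζ = 10.9/(2·15) = 0.3633.
%OS = 100·exp(−πζ/√(1−ζ²)) = 29.4%.

29.4%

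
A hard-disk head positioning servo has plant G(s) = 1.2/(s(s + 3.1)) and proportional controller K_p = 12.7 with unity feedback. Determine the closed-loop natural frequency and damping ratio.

The closed-loop denominator is s(s+3.1) + 12.7·1.2 = s² + 3.1s + 15.24.
Matching s² + 2ζω_n s + ω_n²: ω_n = √15.24 = 3.904 rad/s and 2ζω_n = 3.1, so ζ = 3.1/(2·3.904) = 0.397.

ω_n = 3.9 rad/s, ζ = 0.397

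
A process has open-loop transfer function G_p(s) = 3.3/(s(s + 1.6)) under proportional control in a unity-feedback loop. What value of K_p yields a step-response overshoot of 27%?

From %OS = 100·exp(−πζ/√(1−ζ²)) = 27%, ζ = −ln(0.27)/√(π²+ln²(0.27)) = 0.3847.
Characteristic equation s² + 1.6s + 3.3K_p = 0 gives ζ = 1.6/(2√(3.3K_p)).
Setting ζ = 0.3847: √(3.3K_p) = 1.6/(2·0.3847) = 2.08, so K_p = 4.325/3.3 = 1.31.

K_p = 1.31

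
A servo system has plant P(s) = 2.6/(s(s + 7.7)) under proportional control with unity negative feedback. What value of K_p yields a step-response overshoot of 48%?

K_p = 110

From %OS = 100·exp(−πζ/√(1−ζ²)) = 48%, ζ = −ln(0.48)/√(π²+ln²(0.48)) = 0.2275.
Characteristic equation s² + 7.7s + 2.6K_p = 0 gives ζ = 7.7/(2√(2.6K_p)).
Setting ζ = 0.2275: √(2.6K_p) = 7.7/(2·0.2275) = 16.92, so K_p = 286.4/2.6 = 110.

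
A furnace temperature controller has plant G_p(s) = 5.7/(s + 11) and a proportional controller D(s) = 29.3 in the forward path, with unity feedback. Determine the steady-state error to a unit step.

0.0618

The loop is type 0. Static position error constant K_pos = D(0)·G_p(0) = 29.3·0.5182 = 15.18.
Steady-state error to a unit step: e_ss = 1/(1+K_pos) = 1/16.18 = 0.0618.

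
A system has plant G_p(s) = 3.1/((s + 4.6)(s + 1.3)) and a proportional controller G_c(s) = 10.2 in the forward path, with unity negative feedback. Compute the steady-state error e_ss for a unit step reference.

The loop is type 0. Static position error constant K_pos = G_c(0)·G_p(0) = 10.2·0.5184 = 5.288.
Steady-state error to a unit step: e_ss = 1/(1+K_pos) = 1/6.288 = 0.159.

0.159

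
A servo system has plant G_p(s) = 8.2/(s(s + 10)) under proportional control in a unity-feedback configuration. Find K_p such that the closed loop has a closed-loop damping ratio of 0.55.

Closed-loop characteristic equation: s² + 10s + K_p·8.2 = 0.
So ω_n = √(8.2K_p) and 2ζω_n = 10, giving ζ = 10/(2√(8.2K_p)).
Setting ζ = 0.55: √(8.2K_p) = 10/(2·0.55) = 9.091, so K_p = 82.64/8.2 = 10.1.

K_p = 10.1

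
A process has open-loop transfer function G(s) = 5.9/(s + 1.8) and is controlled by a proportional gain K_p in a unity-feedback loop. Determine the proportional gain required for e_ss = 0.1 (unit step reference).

The loop is type 0, so e_ss(step) = 1/(1 + K_pos) with K_pos = K_p·G(0).
G(0) = 3.278. Require 1/(1 + K_p·3.278) = 0.1, so 1 + 3.278·K_p = 10.
K_p = (10 − 1)/3.278 = 2.75.

K_p = 2.75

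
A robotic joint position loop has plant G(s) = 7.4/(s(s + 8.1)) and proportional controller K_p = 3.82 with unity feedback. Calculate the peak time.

From 1 + K_pG(s) = 0: s² + 8.1s + 28.27 = 0 ⇒ ω_n = 5.317, ζ = 0.7617.
Damped frequency ω_d = ω_n√(1−ζ²) = 3.445 rad/s, so peak time T_p = π/ω_d = 0.912 s.

T_p = 0.912 s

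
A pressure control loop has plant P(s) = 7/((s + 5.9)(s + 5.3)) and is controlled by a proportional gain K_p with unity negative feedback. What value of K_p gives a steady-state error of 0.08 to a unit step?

K_p = 51.4

For a type-0 loop with proportional control, e_ss = 1/(1 + K_p·P(0)).
P(0) = 0.2239. Require 1/(1 + K_p·0.2239) = 0.08, so 1 + 0.2239·K_p = 12.5.
K_p = (12.5 − 1)/0.2239 = 51.4.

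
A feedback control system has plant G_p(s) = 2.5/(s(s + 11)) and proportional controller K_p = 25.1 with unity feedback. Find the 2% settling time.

T_s ≈ 0.727 s

Closed-loop characteristic equation: s² + 11s + 62.75 = 0, so ω_n = 7.921 rad/s and ζ = 11/(2·7.921) = 0.6943.
2% settling time T_s ≈ 4/(ζω_n) = 4/5.5 = 0.727 s.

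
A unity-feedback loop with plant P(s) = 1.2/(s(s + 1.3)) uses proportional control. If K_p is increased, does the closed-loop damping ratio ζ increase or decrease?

decrease

ζ = 1.3/(2√(1.2K_p)); increasing K_p raises the denominator, so ζ falls.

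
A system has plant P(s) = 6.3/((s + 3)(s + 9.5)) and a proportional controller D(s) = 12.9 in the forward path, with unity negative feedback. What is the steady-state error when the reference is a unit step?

The loop is type 0. Static position error constant K_pos = D(0)·P(0) = 12.9·0.2211 = 2.852.
Steady-state error to a unit step: e_ss = 1/(1+K_pos) = 1/3.852 = 0.26.

0.26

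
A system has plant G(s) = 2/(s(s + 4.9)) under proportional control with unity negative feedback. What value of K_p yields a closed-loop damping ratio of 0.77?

K_p = 5.06

Closed-loop characteristic equation: s² + 4.9s + K_p·2 = 0.
So ω_n = √(2K_p) and 2ζω_n = 4.9, giving ζ = 4.9/(2√(2K_p)).
Setting ζ = 0.77: √(2K_p) = 4.9/(2·0.77) = 3.182, so K_p = 10.12/2 = 5.06.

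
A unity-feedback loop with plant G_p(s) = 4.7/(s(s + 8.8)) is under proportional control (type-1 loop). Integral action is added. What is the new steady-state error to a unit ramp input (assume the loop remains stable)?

0

The integrator raises the loop to type 2, so K_v → ∞ and e_ss to a ramp is zero.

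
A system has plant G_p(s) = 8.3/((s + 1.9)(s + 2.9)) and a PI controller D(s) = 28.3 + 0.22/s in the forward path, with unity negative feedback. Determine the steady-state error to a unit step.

The open loop D(s)G_p(s) has a pole at the origin (type 1), so the static position error constant is infinite and e_ss = 1/(1+∞) = 0.

0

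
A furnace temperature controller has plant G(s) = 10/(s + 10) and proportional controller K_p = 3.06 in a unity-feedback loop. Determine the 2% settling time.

T_s ≈ 0.0985 s

Closed-loop transfer function: T(s) = K_p·G(s)/(1 + K_p·G(s)) = 30.6/(s + 10 + 30.6) = 30.6/(s + 40.6).
Time constant τ = 1/40.6 = 0.02463 s, so the 2% settling time is about 4τ = 0.0985 s.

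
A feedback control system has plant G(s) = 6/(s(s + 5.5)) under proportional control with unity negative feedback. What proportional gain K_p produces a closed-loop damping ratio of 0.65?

K_p = 2.98

Closed-loop characteristic equation: s² + 5.5s + K_p·6 = 0.
So ω_n = √(6K_p) and 2ζω_n = 5.5, giving ζ = 5.5/(2√(6K_p)).
Setting ζ = 0.65: √(6K_p) = 5.5/(2·0.65) = 4.231, so K_p = 17.9/6 = 2.98.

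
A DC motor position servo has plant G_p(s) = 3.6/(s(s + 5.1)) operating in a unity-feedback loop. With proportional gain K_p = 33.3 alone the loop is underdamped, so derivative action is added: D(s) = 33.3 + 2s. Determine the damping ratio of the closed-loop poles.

Forward path: (33.3 + 2s)·3.6/(s(s+5.1)). The closed-loop characteristic equation is s² + (5.1 + 3.6·2)s + 3.6·33.3 = 0.
That is s² + 12.3s + 119.9 = 0, so ω_n = 10.95 rad/s and ζ = 12.3/(2·10.95) = 0.5617.

ζ = 0.562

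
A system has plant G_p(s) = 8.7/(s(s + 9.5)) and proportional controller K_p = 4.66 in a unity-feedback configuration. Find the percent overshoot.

2.96%

Closed-loop characteristic equation: s² + 9.5s + 40.54 = 0, so ω_n = 6.367 rad/s and ζ = 9.5/(2·6.367) = 0.746.
%OS = 100·exp(−πζ/√(1−ζ²)) = 100·exp(−π·0.746/√0.4435) = 2.96%.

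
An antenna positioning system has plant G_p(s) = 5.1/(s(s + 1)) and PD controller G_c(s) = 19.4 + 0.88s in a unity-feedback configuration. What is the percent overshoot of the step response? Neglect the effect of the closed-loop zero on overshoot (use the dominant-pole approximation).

Forward path: (19.4 + 0.88s)·5.1/(s(s+1)). The closed-loop characteristic equation is s² + (1 + 5.1·0.88)s + 5.1·19.4 = 0.
That is s² + 5.488s + 98.94 = 0, so ω_n = 9.947 rad/s and ζ = 5.488/(2·9.947) = 0.2759.
%OS = 100·exp(−πζ/√(1−ζ²)) = 40.6%.

40.6%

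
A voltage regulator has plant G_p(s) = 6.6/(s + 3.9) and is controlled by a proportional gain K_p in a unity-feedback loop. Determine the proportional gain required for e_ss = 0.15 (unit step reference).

The loop is type 0, so e_ss(step) = 1/(1 + K_pos) with K_pos = K_p·G_p(0).
G_p(0) = 1.692. Require 1/(1 + K_p·1.692) = 0.15, so 1 + 1.692·K_p = 6.667.
K_p = (6.667 − 1)/1.692 = 3.35.

K_p = 3.35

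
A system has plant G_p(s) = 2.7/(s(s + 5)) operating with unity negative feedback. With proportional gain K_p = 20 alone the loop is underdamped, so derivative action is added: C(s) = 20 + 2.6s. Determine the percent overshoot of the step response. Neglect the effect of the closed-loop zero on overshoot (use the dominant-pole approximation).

Forward path: (20 + 2.6s)·2.7/(s(s+5)). The closed-loop characteristic equation is s² + (5 + 2.7·2.6)s + 2.7·20 = 0.
That is s² + 12.02s + 54 = 0, so ω_n = 7.348 rad/s and ζ = 12.02/(2·7.348) = 0.8179.
%OS = 100·exp(−πζ/√(1−ζ²)) = 1.15%.

1.15%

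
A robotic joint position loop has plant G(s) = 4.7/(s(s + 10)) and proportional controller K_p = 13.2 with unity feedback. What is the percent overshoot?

7.57%

Closed-loop characteristic equation: s² + 10s + 62.04 = 0, so ω_n = 7.877 rad/s and ζ = 10/(2·7.877) = 0.6348.
%OS = 100·exp(−πζ/√(1−ζ²)) = 100·exp(−π·0.6348/√0.597) = 7.57%.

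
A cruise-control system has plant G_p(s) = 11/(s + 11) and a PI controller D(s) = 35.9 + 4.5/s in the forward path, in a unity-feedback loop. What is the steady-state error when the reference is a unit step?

The open loop D(s)G_p(s) has a pole at the origin (type 1), so the static position error constant is infinite and e_ss = 1/(1+∞) = 0.

0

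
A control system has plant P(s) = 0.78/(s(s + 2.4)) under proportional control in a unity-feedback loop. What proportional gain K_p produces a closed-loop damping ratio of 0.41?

Closed-loop characteristic equation: s² + 2.4s + K_p·0.78 = 0.
So ω_n = √(0.78K_p) and 2ζω_n = 2.4, giving ζ = 2.4/(2√(0.78K_p)).
Setting ζ = 0.41: √(0.78K_p) = 2.4/(2·0.41) = 2.927, so K_p = 8.566/0.78 = 11.

K_p = 11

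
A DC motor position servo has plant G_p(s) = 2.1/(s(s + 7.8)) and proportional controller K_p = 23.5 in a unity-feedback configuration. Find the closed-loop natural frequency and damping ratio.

ω_n = 7.02 rad/s, ζ = 0.555

The closed-loop denominator is s(s+7.8) + 23.5·2.1 = s² + 7.8s + 49.35.
Matching s² + 2ζω_n s + ω_n²: ω_n = √49.35 = 7.025 rad/s and 2ζω_n = 7.8, so ζ = 7.8/(2·7.025) = 0.555.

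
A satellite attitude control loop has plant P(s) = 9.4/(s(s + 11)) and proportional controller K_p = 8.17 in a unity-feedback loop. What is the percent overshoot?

Closed-loop characteristic equation: s² + 11s + 76.8 = 0, so ω_n = 8.763 rad/s and ζ = 11/(2·8.763) = 0.6276.
%OS = 100·exp(−πζ/√(1−ζ²)) = 100·exp(−π·0.6276/√0.6061) = 7.95%.

7.95%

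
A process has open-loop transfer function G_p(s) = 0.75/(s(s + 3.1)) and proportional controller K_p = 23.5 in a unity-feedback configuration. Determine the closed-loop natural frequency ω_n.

1 + K_p·G_p(s) = 0 gives s² + 3.1s + 17.62 = 0.
So ω_n² = 17.62 ⇒ ω_n = 4.198 rad/s, and ζ = 3.1/(2ω_n) = 0.369.

ω_n = 4.2 rad/s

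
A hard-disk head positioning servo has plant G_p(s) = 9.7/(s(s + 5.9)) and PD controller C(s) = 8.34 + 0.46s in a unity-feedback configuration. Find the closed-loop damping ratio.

Forward path: (8.34 + 0.46s)·9.7/(s(s+5.9)). The closed-loop characteristic equation is s² + (5.9 + 9.7·0.46)s + 9.7·8.34 = 0.
That is s² + 10.36s + 80.9 = 0, so ω_n = 8.994 rad/s and ζ = 10.36/(2·8.994) = 0.576.

ζ = 0.576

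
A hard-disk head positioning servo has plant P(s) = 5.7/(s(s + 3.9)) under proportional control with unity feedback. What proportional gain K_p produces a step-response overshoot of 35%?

K_p = 6.64

From %OS = 100·exp(−πζ/√(1−ζ²)) = 35%, ζ = −ln(0.35)/√(π²+ln²(0.35)) = 0.3169.
Characteristic equation s² + 3.9s + 5.7K_p = 0 gives ζ = 3.9/(2√(5.7K_p)).
Setting ζ = 0.3169: √(5.7K_p) = 3.9/(2·0.3169) = 6.153, so K_p = 37.85/5.7 = 6.64.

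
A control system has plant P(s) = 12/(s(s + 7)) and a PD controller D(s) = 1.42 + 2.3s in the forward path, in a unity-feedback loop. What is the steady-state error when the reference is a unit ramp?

The loop has one pole at the origin (type 1). Velocity error constant K_v = lim_{s→0} s·D(s)P(s) = 1.42·12/7 = 2.434.
Steady-state error to a unit ramp: e_ss = 1/K_v = 0.411.

0.411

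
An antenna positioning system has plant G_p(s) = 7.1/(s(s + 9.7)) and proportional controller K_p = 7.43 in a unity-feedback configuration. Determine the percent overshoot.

5.97%

Closed-loop characteristic equation: s² + 9.7s + 52.75 = 0, so ω_n = 7.263 rad/s and ζ = 9.7/(2·7.263) = 0.6678.
%OS = 100·exp(−πζ/√(1−ζ²)) = 100·exp(−π·0.6678/√0.5541) = 5.97%.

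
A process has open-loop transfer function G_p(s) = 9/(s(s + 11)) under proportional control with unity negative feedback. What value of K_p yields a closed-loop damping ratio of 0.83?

K_p = 4.88

Closed-loop characteristic equation: s² + 11s + K_p·9 = 0.
So ω_n = √(9K_p) and 2ζω_n = 11, giving ζ = 11/(2√(9K_p)).
Setting ζ = 0.83: √(9K_p) = 11/(2·0.83) = 6.627, so K_p = 43.91/9 = 4.88.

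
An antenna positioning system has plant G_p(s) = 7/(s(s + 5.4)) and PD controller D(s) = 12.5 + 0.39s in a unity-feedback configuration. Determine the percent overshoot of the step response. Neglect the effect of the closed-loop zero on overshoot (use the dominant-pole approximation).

22%

Forward path: (12.5 + 0.39s)·7/(s(s+5.4)). The closed-loop characteristic equation is s² + (5.4 + 7·0.39)s + 7·12.5 = 0.
That is s² + 8.13s + 87.5 = 0, so ω_n = 9.354 rad/s and ζ = 8.13/(2·9.354) = 0.4346.
%OS = 100·exp(−πζ/√(1−ζ²)) = 22%.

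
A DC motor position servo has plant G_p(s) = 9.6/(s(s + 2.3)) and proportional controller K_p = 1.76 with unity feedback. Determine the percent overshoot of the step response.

40%

Closed-loop characteristic equation: s² + 2.3s + 16.9 = 0, so ω_n = 4.11 rad/s and ζ = 2.3/(2·4.11) = 0.2798.
%OS = 100·exp(−πζ/√(1−ζ²)) = 100·exp(−π·0.2798/√0.9217) = 40%.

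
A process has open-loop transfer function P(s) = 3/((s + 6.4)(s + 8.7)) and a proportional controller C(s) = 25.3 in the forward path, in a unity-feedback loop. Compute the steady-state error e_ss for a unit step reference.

0.423

The loop is type 0. Static position error constant K_pos = C(0)·P(0) = 25.3·0.05388 = 1.363.
Steady-state error to a unit step: e_ss = 1/(1+K_pos) = 1/2.363 = 0.423.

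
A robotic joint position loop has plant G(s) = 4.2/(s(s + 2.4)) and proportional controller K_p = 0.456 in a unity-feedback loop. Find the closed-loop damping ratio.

ζ = 0.867

1 + K_p·G(s) = 0 gives s² + 2.4s + 1.915 = 0.
So ω_n² = 1.915 ⇒ ω_n = 1.384 rad/s, and ζ = 2.4/(2ω_n) = 0.867.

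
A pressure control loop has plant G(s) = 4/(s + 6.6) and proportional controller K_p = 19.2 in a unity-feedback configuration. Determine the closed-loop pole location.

s = -83.4

Closed-loop transfer function: T(s) = K_p·G(s)/(1 + K_p·G(s)) = 76.8/(s + 6.6 + 76.8) = 76.8/(s + 83.4).
The closed-loop pole is at s = −83.4.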